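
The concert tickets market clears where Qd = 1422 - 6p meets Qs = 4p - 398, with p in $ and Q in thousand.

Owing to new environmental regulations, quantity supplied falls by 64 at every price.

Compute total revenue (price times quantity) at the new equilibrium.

Before the shock: 1422 - 6p = 4p - 398 ⇒ 1820 = 10p ⇒ p = 182, Q = 330.
After the shift, demand is Qd = 1422 - 6p and supply is Qs = 4p - 462.
Setting them equal: 1422 - 6p = 4p - 462 → 1884 = 10p, so p = 188.4 and Q = 291.6.
New expenditure = 188.4 × 291.6 = 54937.44.

54937.44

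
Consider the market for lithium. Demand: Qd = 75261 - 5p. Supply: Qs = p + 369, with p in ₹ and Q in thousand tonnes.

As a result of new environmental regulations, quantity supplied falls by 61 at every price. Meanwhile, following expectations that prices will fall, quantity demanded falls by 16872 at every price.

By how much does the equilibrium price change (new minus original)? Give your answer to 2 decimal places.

-2801.83

Original equilibrium: 75261 - 5p = p + 369 gives 74892 = 6p, so p = 12482 and Q = 12851.
The new curves are Qd = 58389 - 5p (demand) and Qs = p + 308 (supply).
Setting them equal: 58389 - 5p = p + 308 → 58081 = 6p, so p = 58081/6 ≈ 9680.1667 and Q = 59929/6 ≈ 9988.1667.
Δp = 9680.1667 − 12482 = -2801.83.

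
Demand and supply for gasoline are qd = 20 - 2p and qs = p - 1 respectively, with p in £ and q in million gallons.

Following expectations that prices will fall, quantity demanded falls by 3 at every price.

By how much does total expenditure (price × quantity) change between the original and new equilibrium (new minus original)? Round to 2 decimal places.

-12.00

Solve the original market: 20 - 2p = p - 1, hence p = 7 and q = 6.
After the shift, demand is qd = 17 - 2p and supply is qs = p - 1.
New equilibrium: 17 - 2p = p - 1 ⇒ 18 = 3p ⇒ p = 6, q = 5.
Expenditure moves from 7×6 = 42 to 6×5 = 30; change = -12.00.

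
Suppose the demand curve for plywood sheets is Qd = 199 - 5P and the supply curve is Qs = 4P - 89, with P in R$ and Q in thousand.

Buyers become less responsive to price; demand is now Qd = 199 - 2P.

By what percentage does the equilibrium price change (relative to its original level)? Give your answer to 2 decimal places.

+50.00

Before the shock: 199 - 5P = 4P - 89 ⇒ 288 = 9P ⇒ P = 32, Q = 39.
After the shift, demand is Qd = 199 - 2P and supply is Qs = 4P - 89.
Clearing the new market: 199 - 2P = 4P - 89, so P = 48 and Q = 103.
%ΔP = (48 − 32) / 32 × 100 = +50.00%.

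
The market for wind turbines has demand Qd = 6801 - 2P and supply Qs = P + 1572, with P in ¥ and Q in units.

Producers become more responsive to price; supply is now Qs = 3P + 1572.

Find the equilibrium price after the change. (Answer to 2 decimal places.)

Solve the original market: 6801 - 2P = P + 1572, hence P = 1743 and Q = 3315.
After the shift, demand is Qd = 6801 - 2P and supply is Qs = 3P + 1572.
Clearing the new market: 6801 - 2P = 3P + 1572, so P = 1045.8 and Q = 4709.4.

1045.80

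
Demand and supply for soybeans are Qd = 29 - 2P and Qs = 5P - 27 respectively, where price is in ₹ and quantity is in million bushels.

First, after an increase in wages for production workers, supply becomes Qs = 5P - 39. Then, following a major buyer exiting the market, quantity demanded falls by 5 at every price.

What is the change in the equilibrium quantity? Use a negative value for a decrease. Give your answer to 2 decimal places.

-7.00

Solve the original market: 29 - 2P = 5P - 27, hence P = 8 and Q = 13.
After the shift, demand is Qd = 24 - 2P and supply is Qs = 5P - 39.
Clearing the new market: 24 - 2P = 5P - 39, so P = 9 and Q = 6.
ΔQ = 6 − 13 = -7.00.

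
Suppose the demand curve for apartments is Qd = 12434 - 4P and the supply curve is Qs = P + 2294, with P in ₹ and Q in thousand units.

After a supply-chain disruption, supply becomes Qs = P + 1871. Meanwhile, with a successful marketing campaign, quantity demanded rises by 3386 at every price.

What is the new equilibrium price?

Original equilibrium: 12434 - 4P = P + 2294 gives 10140 = 5P, so P = 2028 and Q = 4322.
The new curves are Qd = 15820 - 4P (demand) and Qs = P + 1871 (supply).
Setting them equal: 15820 - 4P = P + 1871 → 13949 = 5P, so P = 2789.8 and Q = 4660.8.

2789.8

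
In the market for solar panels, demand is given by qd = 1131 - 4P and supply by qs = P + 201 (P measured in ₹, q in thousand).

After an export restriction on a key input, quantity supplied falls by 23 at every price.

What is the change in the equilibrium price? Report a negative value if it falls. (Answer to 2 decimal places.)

Solve the original market: 1131 - 4P = P + 201, hence P = 186 and q = 387.
The shock moves the curves to qd = 1131 - 4P and qs = P + 178.
New equilibrium: 1131 - 4P = P + 178 ⇒ 953 = 5P ⇒ P = 190.6, q = 368.6.
ΔP = 190.6 − 186 = +4.60.

+4.60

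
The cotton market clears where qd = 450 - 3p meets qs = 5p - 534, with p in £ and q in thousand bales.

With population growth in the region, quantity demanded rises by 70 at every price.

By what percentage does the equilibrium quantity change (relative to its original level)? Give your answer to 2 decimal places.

+54.01

Initially, 450 - 3p = 5p - 534, so 984 = 8p and p = 123, q = 81.
The shock moves the curves to qd = 520 - 3p and qs = 5p - 534.
Equate the new curves: 520 - 3p = 5p - 534, giving 1054 = 8p, p = 131.75, q = 124.75.
%Δq = (124.75 − 81) / 81 × 100 = +54.01%.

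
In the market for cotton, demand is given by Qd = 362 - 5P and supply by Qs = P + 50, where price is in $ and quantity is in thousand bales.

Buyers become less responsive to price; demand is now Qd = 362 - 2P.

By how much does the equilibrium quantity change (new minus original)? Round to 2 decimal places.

Before the shock: 362 - 5P = P + 50 ⇒ 312 = 6P ⇒ P = 52, Q = 102.
The shock moves the curves to Qd = 362 - 2P and Qs = P + 50.
New equilibrium: 362 - 2P = P + 50 ⇒ 312 = 3P ⇒ P = 104, Q = 154.
ΔQ = 154 − 102 = +52.00.

+52.00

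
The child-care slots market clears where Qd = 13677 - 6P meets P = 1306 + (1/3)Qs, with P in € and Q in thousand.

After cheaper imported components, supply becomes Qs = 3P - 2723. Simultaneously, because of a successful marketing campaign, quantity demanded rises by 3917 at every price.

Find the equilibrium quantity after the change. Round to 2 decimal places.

4049.33

Initially, 13677 - 6P = 3P - 3918, so 17595 = 9P and P = 1955, Q = 1947.
The shock moves the curves to Qd = 17594 - 6P and Qs = 3P - 2723.
Equate the new curves: 17594 - 6P = 3P - 2723, giving 20317 = 9P, P = 20317/9 ≈ 2257.4444, Q = 12148/3 ≈ 4049.3333.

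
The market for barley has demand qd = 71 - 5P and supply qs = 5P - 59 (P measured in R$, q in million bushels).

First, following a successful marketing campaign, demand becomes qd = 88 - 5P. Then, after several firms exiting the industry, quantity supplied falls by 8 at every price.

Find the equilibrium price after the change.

15.5

Before the shock: 71 - 5P = 5P - 59 ⇒ 130 = 10P ⇒ P = 13, q = 6.
The new curves are qd = 88 - 5P (demand) and qs = 5P - 67 (supply).
Equate the new curves: 88 - 5P = 5P - 67, giving 155 = 10P, P = 15.5, q = 10.5.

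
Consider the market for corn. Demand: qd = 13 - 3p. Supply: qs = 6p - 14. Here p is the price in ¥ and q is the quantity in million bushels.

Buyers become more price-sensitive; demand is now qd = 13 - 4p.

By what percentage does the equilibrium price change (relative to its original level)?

-10

Initially, 13 - 3p = 6p - 14, so 27 = 9p and p = 3, q = 4.
The shock moves the curves to qd = 13 - 4p and qs = 6p - 14.
Clearing the new market: 13 - 4p = 6p - 14, so p = 2.7 and q = 2.2.
%Δp = (2.7 − 3) / 3 × 100 = -10%.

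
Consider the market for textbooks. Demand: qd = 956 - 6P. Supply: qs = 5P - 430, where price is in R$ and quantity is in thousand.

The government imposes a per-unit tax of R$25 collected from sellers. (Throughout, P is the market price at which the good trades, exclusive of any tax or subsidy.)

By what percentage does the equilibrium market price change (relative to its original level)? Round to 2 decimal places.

+9.02

Original equilibrium: 956 - 6P = 5P - 430 gives 1386 = 11P, so P = 126 and q = 200.
Since sellers keep the price net of the tax, the effective supply curve becomes qs = 5P - 555.
Clearing the new market: 956 - 6P = 5P - 555, so P = 1511/11 ≈ 137.3636 and q = 1450/11 ≈ 131.8182.
%ΔP = (137.3636 − 126) / 126 × 100 = +9.02%.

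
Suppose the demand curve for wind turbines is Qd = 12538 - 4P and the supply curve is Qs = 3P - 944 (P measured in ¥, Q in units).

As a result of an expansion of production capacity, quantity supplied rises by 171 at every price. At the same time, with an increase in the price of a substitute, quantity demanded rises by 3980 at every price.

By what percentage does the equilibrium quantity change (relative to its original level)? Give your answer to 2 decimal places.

Initially, 12538 - 4P = 3P - 944, so 13482 = 7P and P = 1926, Q = 4834.
With the change applied: demand Qd = 16518 - 4P, supply Qs = 3P - 773.
Setting them equal: 16518 - 4P = 3P - 773 → 17291 = 7P, so P = 17291/7 ≈ 2470.1429 and Q = 46462/7 ≈ 6637.4286.
%ΔQ = (6637.4286 − 4834) / 4834 × 100 = +37.31%.

+37.31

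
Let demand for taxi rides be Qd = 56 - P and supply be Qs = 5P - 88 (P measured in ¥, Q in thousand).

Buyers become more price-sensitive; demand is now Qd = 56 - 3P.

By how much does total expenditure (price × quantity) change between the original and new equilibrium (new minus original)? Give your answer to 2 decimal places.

-732.00

Original equilibrium: 56 - P = 5P - 88 gives 144 = 6P, so P = 24 and Q = 32.
The shock moves the curves to Qd = 56 - 3P and Qs = 5P - 88.
Setting them equal: 56 - 3P = 5P - 88 → 144 = 8P, so P = 18 and Q = 2.
Expenditure moves from 24×32 = 768 to 18×2 = 36; change = -732.00.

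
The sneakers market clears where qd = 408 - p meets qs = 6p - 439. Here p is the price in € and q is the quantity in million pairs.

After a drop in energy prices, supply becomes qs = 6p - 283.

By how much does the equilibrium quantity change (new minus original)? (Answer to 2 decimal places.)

Original equilibrium: 408 - p = 6p - 439 gives 847 = 7p, so p = 121 and q = 287.
After the shift, demand is qd = 408 - p and supply is qs = 6p - 283.
Equate the new curves: 408 - p = 6p - 283, giving 691 = 7p, p = 691/7 ≈ 98.7143, q = 2165/7 ≈ 309.2857.
Δq = 309.2857 − 287 = +22.29.

+22.29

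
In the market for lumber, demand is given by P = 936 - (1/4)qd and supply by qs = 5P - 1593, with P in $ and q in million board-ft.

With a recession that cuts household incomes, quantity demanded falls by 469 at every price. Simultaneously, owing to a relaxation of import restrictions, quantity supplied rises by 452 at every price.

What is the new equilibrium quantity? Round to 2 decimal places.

Before the shock: 3744 - 4P = 5P - 1593 ⇒ 5337 = 9P ⇒ P = 593, q = 1372.
After the shift, demand is qd = 3275 - 4P and supply is qs = 5P - 1141.
Clearing the new market: 3275 - 4P = 5P - 1141, so P = 1472/3 ≈ 490.6667 and q = 3937/3 ≈ 1312.3333.

1312.33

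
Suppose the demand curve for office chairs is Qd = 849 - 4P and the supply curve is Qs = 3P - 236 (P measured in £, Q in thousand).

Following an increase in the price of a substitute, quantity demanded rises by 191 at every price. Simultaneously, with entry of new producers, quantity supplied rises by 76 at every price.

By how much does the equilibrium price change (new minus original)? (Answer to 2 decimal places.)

Original equilibrium: 849 - 4P = 3P - 236 gives 1085 = 7P, so P = 155 and Q = 229.
After the shift, demand is Qd = 1040 - 4P and supply is Qs = 3P - 160.
New equilibrium: 1040 - 4P = 3P - 160 ⇒ 1200 = 7P ⇒ P = 1200/7 ≈ 171.4286, Q = 2480/7 ≈ 354.2857.
ΔP = 171.4286 − 155 = +16.43.

+16.43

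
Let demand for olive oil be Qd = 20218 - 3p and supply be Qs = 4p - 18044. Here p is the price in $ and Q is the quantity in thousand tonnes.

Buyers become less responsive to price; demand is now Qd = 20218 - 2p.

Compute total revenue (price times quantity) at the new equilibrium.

47597928

Initially, 20218 - 3p = 4p - 18044, so 38262 = 7p and p = 5466, Q = 3820.
The new curves are Qd = 20218 - 2p (demand) and Qs = 4p - 18044 (supply).
New equilibrium: 20218 - 2p = 4p - 18044 ⇒ 38262 = 6p ⇒ p = 6377, Q = 7464.
New expenditure = 6377 × 7464 = 47597928.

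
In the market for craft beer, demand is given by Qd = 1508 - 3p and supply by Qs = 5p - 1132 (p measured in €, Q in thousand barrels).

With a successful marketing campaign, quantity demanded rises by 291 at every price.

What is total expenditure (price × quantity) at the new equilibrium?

256416.703125

Solve the original market: 1508 - 3p = 5p - 1132, hence p = 330 and Q = 518.
With the change applied: demand Qd = 1799 - 3p, supply Qs = 5p - 1132.
Clearing the new market: 1799 - 3p = 5p - 1132, so p = 366.375 and Q = 699.875.
New expenditure = 366.375 × 699.875 = 256416.703125.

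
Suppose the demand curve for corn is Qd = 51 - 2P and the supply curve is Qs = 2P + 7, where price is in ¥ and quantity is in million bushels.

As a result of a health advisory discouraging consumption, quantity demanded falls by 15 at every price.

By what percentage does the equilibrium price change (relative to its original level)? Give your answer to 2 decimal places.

-34.09

Original equilibrium: 51 - 2P = 2P + 7 gives 44 = 4P, so P = 11 and Q = 29.
The new curves are Qd = 36 - 2P (demand) and Qs = 2P + 7 (supply).
Setting them equal: 36 - 2P = 2P + 7 → 29 = 4P, so P = 7.25 and Q = 21.5.
%ΔP = (7.25 − 11) / 11 × 100 = -34.09%.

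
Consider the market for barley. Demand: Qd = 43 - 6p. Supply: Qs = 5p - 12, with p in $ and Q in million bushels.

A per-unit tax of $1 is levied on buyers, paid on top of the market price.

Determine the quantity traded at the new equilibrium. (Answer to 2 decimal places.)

10.27

Original equilibrium: 43 - 6p = 5p - 12 gives 55 = 11p, so p = 5 and Q = 13.
Since buyers pay the price plus the tax, the effective demand curve becomes Qd = 37 - 6p.
Clearing the new market: 37 - 6p = 5p - 12, so p = 49/11 ≈ 4.4545 and Q = 113/11 ≈ 10.2727.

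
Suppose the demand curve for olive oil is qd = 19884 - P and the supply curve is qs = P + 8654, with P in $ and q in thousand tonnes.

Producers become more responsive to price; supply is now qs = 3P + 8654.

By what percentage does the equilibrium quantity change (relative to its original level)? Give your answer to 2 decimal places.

+19.68

Original equilibrium: 19884 - P = P + 8654 gives 11230 = 2P, so P = 5615 and q = 14269.
The shock moves the curves to qd = 19884 - P and qs = 3P + 8654.
New equilibrium: 19884 - P = 3P + 8654 ⇒ 11230 = 4P ⇒ P = 2807.5, q = 17076.5.
%Δq = (17076.5 − 14269) / 14269 × 100 = +19.68%.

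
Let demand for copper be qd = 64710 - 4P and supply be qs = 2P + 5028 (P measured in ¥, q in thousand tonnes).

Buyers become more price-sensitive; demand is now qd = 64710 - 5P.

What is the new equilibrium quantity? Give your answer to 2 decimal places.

Solve the original market: 64710 - 4P = 2P + 5028, hence P = 9947 and q = 24922.
The new curves are qd = 64710 - 5P (demand) and qs = 2P + 5028 (supply).
Clearing the new market: 64710 - 5P = 2P + 5028, so P = 8526 and q = 22080.

22080.00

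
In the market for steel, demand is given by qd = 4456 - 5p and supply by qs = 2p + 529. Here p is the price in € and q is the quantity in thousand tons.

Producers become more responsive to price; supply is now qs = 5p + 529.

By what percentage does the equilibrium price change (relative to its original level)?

Solve the original market: 4456 - 5p = 2p + 529, hence p = 561 and q = 1651.
The new curves are qd = 4456 - 5p (demand) and qs = 5p + 529 (supply).
Equate the new curves: 4456 - 5p = 5p + 529, giving 3927 = 10p, p = 392.7, q = 2492.5.
%Δp = (392.7 − 561) / 561 × 100 = -30%.

-30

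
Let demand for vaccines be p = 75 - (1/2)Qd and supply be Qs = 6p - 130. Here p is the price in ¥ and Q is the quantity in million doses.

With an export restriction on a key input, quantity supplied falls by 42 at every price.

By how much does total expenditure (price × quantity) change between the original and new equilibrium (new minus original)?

-2.625

Solve the original market: 150 - 2p = 6p - 130, hence p = 35 and Q = 80.
With the change applied: demand Qd = 150 - 2p, supply Qs = 6p - 172.
New equilibrium: 150 - 2p = 6p - 172 ⇒ 322 = 8p ⇒ p = 40.25, Q = 69.5.
Expenditure moves from 35×80 = 2800 to 40.25×69.5 = 2797.375; change = -2.625.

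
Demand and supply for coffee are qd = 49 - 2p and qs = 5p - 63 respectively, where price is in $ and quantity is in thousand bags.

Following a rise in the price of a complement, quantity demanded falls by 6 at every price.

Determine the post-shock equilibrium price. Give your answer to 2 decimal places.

Original equilibrium: 49 - 2p = 5p - 63 gives 112 = 7p, so p = 16 and q = 17.
The shock moves the curves to qd = 43 - 2p and qs = 5p - 63.
Setting them equal: 43 - 2p = 5p - 63 → 106 = 7p, so p = 106/7 ≈ 15.1429 and q = 89/7 ≈ 12.7143.

15.14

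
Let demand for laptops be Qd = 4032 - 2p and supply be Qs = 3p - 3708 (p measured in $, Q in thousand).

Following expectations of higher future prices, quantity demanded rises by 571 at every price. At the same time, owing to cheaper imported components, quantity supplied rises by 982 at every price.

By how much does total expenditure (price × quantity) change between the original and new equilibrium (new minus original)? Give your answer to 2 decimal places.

+1001010.12

Original equilibrium: 4032 - 2p = 3p - 3708 gives 7740 = 5p, so p = 1548 and Q = 936.
The new curves are Qd = 4603 - 2p (demand) and Qs = 3p - 2726 (supply).
Setting them equal: 4603 - 2p = 3p - 2726 → 7329 = 5p, so p = 1465.8 and Q = 1671.4.
Expenditure moves from 1548×936 = 1448928 to 1465.8×1671.4 = 2449938.12; change = +1001010.12.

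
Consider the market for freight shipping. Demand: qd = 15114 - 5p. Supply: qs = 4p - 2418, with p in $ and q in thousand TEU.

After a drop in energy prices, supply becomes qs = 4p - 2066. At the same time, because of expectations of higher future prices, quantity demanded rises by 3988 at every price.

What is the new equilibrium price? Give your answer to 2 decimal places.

Solve the original market: 15114 - 5p = 4p - 2418, hence p = 1948 and q = 5374.
The new curves are qd = 19102 - 5p (demand) and qs = 4p - 2066 (supply).
Setting them equal: 19102 - 5p = 4p - 2066 → 21168 = 9p, so p = 2352 and q = 7342.

2352.00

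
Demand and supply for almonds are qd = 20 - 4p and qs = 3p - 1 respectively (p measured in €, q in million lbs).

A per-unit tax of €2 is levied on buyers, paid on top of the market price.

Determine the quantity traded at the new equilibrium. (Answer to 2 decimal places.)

Before the shock: 20 - 4p = 3p - 1 ⇒ 21 = 7p ⇒ p = 3, q = 8.
Since buyers pay the price plus the tax, the effective demand curve becomes qd = 12 - 4p.
New equilibrium: 12 - 4p = 3p - 1 ⇒ 13 = 7p ⇒ p = 13/7 ≈ 1.8571, q = 32/7 ≈ 4.5714.

4.57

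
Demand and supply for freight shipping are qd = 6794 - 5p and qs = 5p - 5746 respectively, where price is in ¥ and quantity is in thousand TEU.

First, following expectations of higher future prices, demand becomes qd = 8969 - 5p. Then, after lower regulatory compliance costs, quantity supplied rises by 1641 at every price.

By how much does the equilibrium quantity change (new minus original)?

Solve the original market: 6794 - 5p = 5p - 5746, hence p = 1254 and q = 524.
With the change applied: demand qd = 8969 - 5p, supply qs = 5p - 4105.
Setting them equal: 8969 - 5p = 5p - 4105 → 13074 = 10p, so p = 1307.4 and q = 2432.
Δq = 2432 − 524 = +1908.

+1908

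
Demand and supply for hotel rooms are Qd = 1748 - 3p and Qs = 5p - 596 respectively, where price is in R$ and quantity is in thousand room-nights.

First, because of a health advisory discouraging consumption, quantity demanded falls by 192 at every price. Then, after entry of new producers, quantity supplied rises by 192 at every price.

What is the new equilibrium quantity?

821

Before the shock: 1748 - 3p = 5p - 596 ⇒ 2344 = 8p ⇒ p = 293, Q = 869.
With the change applied: demand Qd = 1556 - 3p, supply Qs = 5p - 404.
Clearing the new market: 1556 - 3p = 5p - 404, so p = 245 and Q = 821.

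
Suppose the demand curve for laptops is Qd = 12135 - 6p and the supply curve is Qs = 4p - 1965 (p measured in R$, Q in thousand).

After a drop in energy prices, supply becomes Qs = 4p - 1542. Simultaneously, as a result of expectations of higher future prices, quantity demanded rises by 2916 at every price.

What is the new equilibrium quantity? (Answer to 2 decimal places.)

Initially, 12135 - 6p = 4p - 1965, so 14100 = 10p and p = 1410, Q = 3675.
The shock moves the curves to Qd = 15051 - 6p and Qs = 4p - 1542.
Setting them equal: 15051 - 6p = 4p - 1542 → 16593 = 10p, so p = 1659.3 and Q = 5095.2.

5095.20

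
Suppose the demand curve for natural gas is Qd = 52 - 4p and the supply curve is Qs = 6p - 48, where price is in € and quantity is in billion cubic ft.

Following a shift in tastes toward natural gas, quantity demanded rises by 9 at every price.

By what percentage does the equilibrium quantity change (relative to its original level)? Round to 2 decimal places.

Original equilibrium: 52 - 4p = 6p - 48 gives 100 = 10p, so p = 10 and Q = 12.
With the change applied: demand Qd = 61 - 4p, supply Qs = 6p - 48.
Setting them equal: 61 - 4p = 6p - 48 → 109 = 10p, so p = 10.9 and Q = 17.4.
%ΔQ = (17.4 − 12) / 12 × 100 = +45.00%.

+45.00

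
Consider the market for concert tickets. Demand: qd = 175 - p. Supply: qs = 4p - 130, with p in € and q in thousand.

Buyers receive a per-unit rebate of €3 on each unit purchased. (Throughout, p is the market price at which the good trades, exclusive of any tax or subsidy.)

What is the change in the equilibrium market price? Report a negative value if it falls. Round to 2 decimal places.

Solve the original market: 175 - p = 4p - 130, hence p = 61 and q = 114.
Since buyers' out-of-pocket price is the market price minus the rebate, the effective demand curve becomes qd = 178 - p.
New equilibrium: 178 - p = 4p - 130 ⇒ 308 = 5p ⇒ p = 61.6, q = 116.4.
Δp = 61.6 − 61 = +0.60.

+0.60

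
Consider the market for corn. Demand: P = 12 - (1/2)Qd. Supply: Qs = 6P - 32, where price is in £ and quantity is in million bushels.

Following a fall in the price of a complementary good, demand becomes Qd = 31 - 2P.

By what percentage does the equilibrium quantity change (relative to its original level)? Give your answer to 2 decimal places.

Solve the original market: 24 - 2P = 6P - 32, hence P = 7 and Q = 10.
With the change applied: demand Qd = 31 - 2P, supply Qs = 6P - 32.
Equate the new curves: 31 - 2P = 6P - 32, giving 63 = 8P, P = 7.875, Q = 15.25.
%ΔQ = (15.25 − 10) / 10 × 100 = +52.50%.

+52.50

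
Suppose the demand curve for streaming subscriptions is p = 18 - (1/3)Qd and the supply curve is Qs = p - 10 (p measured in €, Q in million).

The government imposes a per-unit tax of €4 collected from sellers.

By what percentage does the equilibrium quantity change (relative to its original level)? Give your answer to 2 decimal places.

-50.00

Before the shock: 54 - 3p = p - 10 ⇒ 64 = 4p ⇒ p = 16, Q = 6.
Since sellers keep the price net of the tax, the effective supply curve becomes Qs = p - 14.
New equilibrium: 54 - 3p = p - 14 ⇒ 68 = 4p ⇒ p = 17, Q = 3.
%ΔQ = (3 − 6) / 6 × 100 = -50.00%.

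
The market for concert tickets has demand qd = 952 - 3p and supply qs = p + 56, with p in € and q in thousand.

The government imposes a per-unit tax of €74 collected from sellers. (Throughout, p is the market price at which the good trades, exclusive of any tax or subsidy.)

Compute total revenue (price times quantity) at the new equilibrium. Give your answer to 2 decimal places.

Solve the original market: 952 - 3p = p + 56, hence p = 224 and q = 280.
Since sellers keep the price net of the tax, the effective supply curve becomes qs = p - 18.
Equate the new curves: 952 - 3p = p - 18, giving 970 = 4p, p = 242.5, q = 224.5.
New expenditure = 242.5 × 224.5 = 54441.25.

54441.25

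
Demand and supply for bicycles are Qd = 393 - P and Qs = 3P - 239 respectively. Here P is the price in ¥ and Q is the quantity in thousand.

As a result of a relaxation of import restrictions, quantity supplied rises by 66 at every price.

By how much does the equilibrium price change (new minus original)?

Original equilibrium: 393 - P = 3P - 239 gives 632 = 4P, so P = 158 and Q = 235.
After the shift, demand is Qd = 393 - P and supply is Qs = 3P - 173.
Clearing the new market: 393 - P = 3P - 173, so P = 141.5 and Q = 251.5.
ΔP = 141.5 − 158 = -16.5.

-16.5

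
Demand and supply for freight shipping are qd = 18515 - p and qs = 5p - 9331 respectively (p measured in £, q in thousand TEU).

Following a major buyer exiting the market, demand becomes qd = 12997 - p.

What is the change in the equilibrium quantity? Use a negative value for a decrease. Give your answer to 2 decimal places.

Original equilibrium: 18515 - p = 5p - 9331 gives 27846 = 6p, so p = 4641 and q = 13874.
After the shift, demand is qd = 12997 - p and supply is qs = 5p - 9331.
Equate the new curves: 12997 - p = 5p - 9331, giving 22328 = 6p, p = 11164/3 ≈ 3721.3333, q = 27827/3 ≈ 9275.6667.
Δq = 9275.6667 − 13874 = -4598.33.

-4598.33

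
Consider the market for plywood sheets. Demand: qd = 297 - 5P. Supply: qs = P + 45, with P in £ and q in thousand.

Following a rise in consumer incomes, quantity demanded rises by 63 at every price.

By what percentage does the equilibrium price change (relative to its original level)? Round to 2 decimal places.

+25.00

Solve the original market: 297 - 5P = P + 45, hence P = 42 and q = 87.
With the change applied: demand qd = 360 - 5P, supply qs = P + 45.
New equilibrium: 360 - 5P = P + 45 ⇒ 315 = 6P ⇒ P = 52.5, q = 97.5.
%ΔP = (52.5 − 42) / 42 × 100 = +25.00%.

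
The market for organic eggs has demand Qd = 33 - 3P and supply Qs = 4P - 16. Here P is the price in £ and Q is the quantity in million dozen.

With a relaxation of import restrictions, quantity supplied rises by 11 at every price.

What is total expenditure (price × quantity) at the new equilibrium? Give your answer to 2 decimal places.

90.73

Original equilibrium: 33 - 3P = 4P - 16 gives 49 = 7P, so P = 7 and Q = 12.
With the change applied: demand Qd = 33 - 3P, supply Qs = 4P - 5.
Setting them equal: 33 - 3P = 4P - 5 → 38 = 7P, so P = 38/7 ≈ 5.4286 and Q = 117/7 ≈ 16.7143.
New expenditure = 5.4286 × 16.7143 = 90.73.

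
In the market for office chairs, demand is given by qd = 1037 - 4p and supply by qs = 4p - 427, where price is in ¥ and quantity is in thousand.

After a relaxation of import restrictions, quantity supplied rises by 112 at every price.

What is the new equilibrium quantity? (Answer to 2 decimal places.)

361.00

Solve the original market: 1037 - 4p = 4p - 427, hence p = 183 and q = 305.
The new curves are qd = 1037 - 4p (demand) and qs = 4p - 315 (supply).
Equate the new curves: 1037 - 4p = 4p - 315, giving 1352 = 8p, p = 169, q = 361.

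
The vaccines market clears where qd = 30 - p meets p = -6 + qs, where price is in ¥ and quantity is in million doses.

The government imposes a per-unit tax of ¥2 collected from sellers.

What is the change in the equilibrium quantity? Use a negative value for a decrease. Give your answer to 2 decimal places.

Initially, 30 - p = p + 6, so 24 = 2p and p = 12, q = 18.
Since sellers keep the price net of the tax, the effective supply curve becomes qs = p + 4.
Clearing the new market: 30 - p = p + 4, so p = 13 and q = 17.
Δq = 17 − 18 = -1.00.

-1.00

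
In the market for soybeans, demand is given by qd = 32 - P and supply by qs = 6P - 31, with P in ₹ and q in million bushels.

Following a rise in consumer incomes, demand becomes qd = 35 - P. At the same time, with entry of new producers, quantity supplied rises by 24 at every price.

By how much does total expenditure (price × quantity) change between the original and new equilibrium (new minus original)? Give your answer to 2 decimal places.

Initially, 32 - P = 6P - 31, so 63 = 7P and P = 9, q = 23.
With the change applied: demand qd = 35 - P, supply qs = 6P - 7.
Setting them equal: 35 - P = 6P - 7 → 42 = 7P, so P = 6 and q = 29.
Expenditure moves from 9×23 = 207 to 6×29 = 174; change = -33.00.

-33.00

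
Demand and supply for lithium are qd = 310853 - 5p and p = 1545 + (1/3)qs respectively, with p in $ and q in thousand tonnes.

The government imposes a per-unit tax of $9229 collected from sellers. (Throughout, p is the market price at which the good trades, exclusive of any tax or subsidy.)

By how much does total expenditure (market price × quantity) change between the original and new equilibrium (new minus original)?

-348895567.453125

Original equilibrium: 310853 - 5p = 3p - 4635 gives 315488 = 8p, so p = 39436 and q = 113673.
Since sellers keep the price net of the tax, the effective supply curve becomes qs = 3p - 32322.
Equate the new curves: 310853 - 5p = 3p - 32322, giving 343175 = 8p, p = 42896.875, q = 96368.625.
Expenditure moves from 39436×113673 = 4482808428 to 42896.875×96368.625 = 4133912860.546875; change = -348895567.453125.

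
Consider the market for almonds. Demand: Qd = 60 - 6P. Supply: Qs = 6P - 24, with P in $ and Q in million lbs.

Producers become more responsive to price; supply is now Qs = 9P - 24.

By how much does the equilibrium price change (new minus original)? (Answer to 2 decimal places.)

-1.40

Original equilibrium: 60 - 6P = 6P - 24 gives 84 = 12P, so P = 7 and Q = 18.
The new curves are Qd = 60 - 6P (demand) and Qs = 9P - 24 (supply).
Setting them equal: 60 - 6P = 9P - 24 → 84 = 15P, so P = 5.6 and Q = 26.4.
ΔP = 5.6 − 7 = -1.40.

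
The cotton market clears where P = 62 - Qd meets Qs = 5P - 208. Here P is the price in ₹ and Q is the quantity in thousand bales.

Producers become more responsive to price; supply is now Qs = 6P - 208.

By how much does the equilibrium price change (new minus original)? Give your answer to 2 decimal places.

-6.43

Solve the original market: 62 - P = 5P - 208, hence P = 45 and Q = 17.
The shock moves the curves to Qd = 62 - P and Qs = 6P - 208.
Setting them equal: 62 - P = 6P - 208 → 270 = 7P, so P = 270/7 ≈ 38.5714 and Q = 164/7 ≈ 23.4286.
ΔP = 38.5714 − 45 = -6.43.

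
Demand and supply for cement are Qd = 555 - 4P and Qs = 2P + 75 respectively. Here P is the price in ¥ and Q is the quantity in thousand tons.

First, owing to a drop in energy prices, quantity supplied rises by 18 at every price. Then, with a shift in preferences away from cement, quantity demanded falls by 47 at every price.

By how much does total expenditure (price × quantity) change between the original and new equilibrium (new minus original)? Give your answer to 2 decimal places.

Before the shock: 555 - 4P = 2P + 75 ⇒ 480 = 6P ⇒ P = 80, Q = 235.
The shock moves the curves to Qd = 508 - 4P and Qs = 2P + 93.
Clearing the new market: 508 - 4P = 2P + 93, so P = 415/6 ≈ 69.1667 and Q = 694/3 ≈ 231.3333.
Expenditure moves from 80×235 = 18800 to 69.1667×231.3333 = 16000.5556; change = -2799.44.

-2799.44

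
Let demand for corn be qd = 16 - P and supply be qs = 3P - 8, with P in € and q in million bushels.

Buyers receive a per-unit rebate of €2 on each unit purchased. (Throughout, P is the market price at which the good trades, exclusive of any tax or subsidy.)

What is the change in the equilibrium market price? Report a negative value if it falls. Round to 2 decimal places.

+0.50

Initially, 16 - P = 3P - 8, so 24 = 4P and P = 6, q = 10.
Since buyers' out-of-pocket price is the market price minus the rebate, the effective demand curve becomes qd = 18 - P.
Setting them equal: 18 - P = 3P - 8 → 26 = 4P, so P = 6.5 and q = 11.5.
ΔP = 6.5 − 6 = +0.50.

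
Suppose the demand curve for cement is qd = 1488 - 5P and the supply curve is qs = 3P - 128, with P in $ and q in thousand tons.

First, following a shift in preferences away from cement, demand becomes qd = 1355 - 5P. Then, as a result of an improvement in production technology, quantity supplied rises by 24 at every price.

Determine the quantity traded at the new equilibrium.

443.125

Original equilibrium: 1488 - 5P = 3P - 128 gives 1616 = 8P, so P = 202 and q = 478.
The shock moves the curves to qd = 1355 - 5P and qs = 3P - 104.
Setting them equal: 1355 - 5P = 3P - 104 → 1459 = 8P, so P = 182.375 and q = 443.125.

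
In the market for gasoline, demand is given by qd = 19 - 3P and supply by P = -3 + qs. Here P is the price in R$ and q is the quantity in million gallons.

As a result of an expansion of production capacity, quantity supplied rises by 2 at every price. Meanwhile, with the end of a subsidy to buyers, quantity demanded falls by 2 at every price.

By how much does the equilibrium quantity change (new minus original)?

Before the shock: 19 - 3P = P + 3 ⇒ 16 = 4P ⇒ P = 4, q = 7.
The shock moves the curves to qd = 17 - 3P and qs = P + 5.
New equilibrium: 17 - 3P = P + 5 ⇒ 12 = 4P ⇒ P = 3, q = 8.
Δq = 8 − 7 = +1.

+1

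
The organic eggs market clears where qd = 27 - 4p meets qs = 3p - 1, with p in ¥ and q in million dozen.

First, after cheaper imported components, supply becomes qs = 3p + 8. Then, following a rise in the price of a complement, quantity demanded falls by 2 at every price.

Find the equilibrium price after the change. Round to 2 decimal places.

2.43

Initially, 27 - 4p = 3p - 1, so 28 = 7p and p = 4, q = 11.
The shock moves the curves to qd = 25 - 4p and qs = 3p + 8.
Clearing the new market: 25 - 4p = 3p + 8, so p = 17/7 ≈ 2.4286 and q = 107/7 ≈ 15.2857.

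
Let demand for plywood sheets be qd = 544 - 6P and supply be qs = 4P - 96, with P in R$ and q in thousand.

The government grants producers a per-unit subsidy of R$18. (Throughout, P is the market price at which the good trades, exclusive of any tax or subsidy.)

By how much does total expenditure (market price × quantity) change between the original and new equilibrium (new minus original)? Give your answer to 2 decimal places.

Solve the original market: 544 - 6P = 4P - 96, hence P = 64 and q = 160.
Since sellers receive the price plus the subsidy, the effective supply curve becomes qs = 4P - 24.
Setting them equal: 544 - 6P = 4P - 24 → 568 = 10P, so P = 56.8 and q = 203.2.
Expenditure moves from 64×160 = 10240 to 56.8×203.2 = 11541.76; change = +1301.76.

+1301.76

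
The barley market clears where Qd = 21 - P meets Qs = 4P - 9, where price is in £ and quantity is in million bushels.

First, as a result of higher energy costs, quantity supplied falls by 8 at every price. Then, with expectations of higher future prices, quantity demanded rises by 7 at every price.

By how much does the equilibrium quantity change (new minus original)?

Original equilibrium: 21 - P = 4P - 9 gives 30 = 5P, so P = 6 and Q = 15.
With the change applied: demand Qd = 28 - P, supply Qs = 4P - 17.
Setting them equal: 28 - P = 4P - 17 → 45 = 5P, so P = 9 and Q = 19.
ΔQ = 19 − 15 = +4.

+4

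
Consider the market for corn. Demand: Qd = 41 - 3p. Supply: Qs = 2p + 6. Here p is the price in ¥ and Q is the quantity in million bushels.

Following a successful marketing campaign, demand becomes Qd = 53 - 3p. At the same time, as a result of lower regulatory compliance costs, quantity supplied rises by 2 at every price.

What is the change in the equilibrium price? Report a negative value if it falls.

+2

Initially, 41 - 3p = 2p + 6, so 35 = 5p and p = 7, Q = 20.
After the shift, demand is Qd = 53 - 3p and supply is Qs = 2p + 8.
Clearing the new market: 53 - 3p = 2p + 8, so p = 9 and Q = 26.
Δp = 9 − 7 = +2.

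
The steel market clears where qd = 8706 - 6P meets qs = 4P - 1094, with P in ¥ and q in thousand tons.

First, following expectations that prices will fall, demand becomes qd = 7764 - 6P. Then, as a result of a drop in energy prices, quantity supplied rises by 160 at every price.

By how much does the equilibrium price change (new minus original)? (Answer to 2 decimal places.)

-110.20

Before the shock: 8706 - 6P = 4P - 1094 ⇒ 9800 = 10P ⇒ P = 980, q = 2826.
With the change applied: demand qd = 7764 - 6P, supply qs = 4P - 934.
Equate the new curves: 7764 - 6P = 4P - 934, giving 8698 = 10P, P = 869.8, q = 2545.2.
ΔP = 869.8 − 980 = -110.20.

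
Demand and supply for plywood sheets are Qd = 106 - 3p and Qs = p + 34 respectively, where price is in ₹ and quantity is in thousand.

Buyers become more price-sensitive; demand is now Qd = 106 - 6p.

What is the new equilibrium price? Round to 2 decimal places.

Solve the original market: 106 - 3p = p + 34, hence p = 18 and Q = 52.
After the shift, demand is Qd = 106 - 6p and supply is Qs = p + 34.
Setting them equal: 106 - 6p = p + 34 → 72 = 7p, so p = 72/7 ≈ 10.2857 and Q = 310/7 ≈ 44.2857.

10.29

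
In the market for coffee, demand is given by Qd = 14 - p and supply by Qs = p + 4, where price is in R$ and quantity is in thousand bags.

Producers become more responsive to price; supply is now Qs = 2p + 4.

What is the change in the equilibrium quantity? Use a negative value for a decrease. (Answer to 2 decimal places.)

+1.67

Before the shock: 14 - p = p + 4 ⇒ 10 = 2p ⇒ p = 5, Q = 9.
The shock moves the curves to Qd = 14 - p and Qs = 2p + 4.
Clearing the new market: 14 - p = 2p + 4, so p = 10/3 ≈ 3.3333 and Q = 32/3 ≈ 10.6667.
ΔQ = 10.6667 − 9 = +1.67.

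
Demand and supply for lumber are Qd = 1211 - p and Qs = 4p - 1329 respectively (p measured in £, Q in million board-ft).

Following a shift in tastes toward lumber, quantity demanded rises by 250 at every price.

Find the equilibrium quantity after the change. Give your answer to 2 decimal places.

Initially, 1211 - p = 4p - 1329, so 2540 = 5p and p = 508, Q = 703.
With the change applied: demand Qd = 1461 - p, supply Qs = 4p - 1329.
New equilibrium: 1461 - p = 4p - 1329 ⇒ 2790 = 5p ⇒ p = 558, Q = 903.

903.00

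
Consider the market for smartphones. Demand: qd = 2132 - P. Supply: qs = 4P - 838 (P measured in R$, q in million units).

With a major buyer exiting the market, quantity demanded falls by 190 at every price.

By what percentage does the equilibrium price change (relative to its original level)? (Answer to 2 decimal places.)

Solve the original market: 2132 - P = 4P - 838, hence P = 594 and q = 1538.
With the change applied: demand qd = 1942 - P, supply qs = 4P - 838.
Setting them equal: 1942 - P = 4P - 838 → 2780 = 5P, so P = 556 and q = 1386.
%ΔP = (556 − 594) / 594 × 100 = -6.40%.

-6.40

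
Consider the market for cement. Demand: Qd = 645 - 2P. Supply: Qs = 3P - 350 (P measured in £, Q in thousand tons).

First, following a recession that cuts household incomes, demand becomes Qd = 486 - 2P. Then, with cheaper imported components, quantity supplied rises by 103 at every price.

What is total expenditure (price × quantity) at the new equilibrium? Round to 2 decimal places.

Solve the original market: 645 - 2P = 3P - 350, hence P = 199 and Q = 247.
With the change applied: demand Qd = 486 - 2P, supply Qs = 3P - 247.
Clearing the new market: 486 - 2P = 3P - 247, so P = 146.6 and Q = 192.8.
New expenditure = 146.6 × 192.8 = 28264.48.

28264.48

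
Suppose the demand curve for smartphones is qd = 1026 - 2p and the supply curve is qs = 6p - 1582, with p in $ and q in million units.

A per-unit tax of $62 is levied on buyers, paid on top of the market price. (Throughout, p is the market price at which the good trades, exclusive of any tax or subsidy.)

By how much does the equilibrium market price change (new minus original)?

Before the shock: 1026 - 2p = 6p - 1582 ⇒ 2608 = 8p ⇒ p = 326, q = 374.
Since buyers pay the price plus the tax, the effective demand curve becomes qd = 902 - 2p.
New equilibrium: 902 - 2p = 6p - 1582 ⇒ 2484 = 8p ⇒ p = 310.5, q = 281.
Δp = 310.5 − 326 = -15.5.

-15.5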